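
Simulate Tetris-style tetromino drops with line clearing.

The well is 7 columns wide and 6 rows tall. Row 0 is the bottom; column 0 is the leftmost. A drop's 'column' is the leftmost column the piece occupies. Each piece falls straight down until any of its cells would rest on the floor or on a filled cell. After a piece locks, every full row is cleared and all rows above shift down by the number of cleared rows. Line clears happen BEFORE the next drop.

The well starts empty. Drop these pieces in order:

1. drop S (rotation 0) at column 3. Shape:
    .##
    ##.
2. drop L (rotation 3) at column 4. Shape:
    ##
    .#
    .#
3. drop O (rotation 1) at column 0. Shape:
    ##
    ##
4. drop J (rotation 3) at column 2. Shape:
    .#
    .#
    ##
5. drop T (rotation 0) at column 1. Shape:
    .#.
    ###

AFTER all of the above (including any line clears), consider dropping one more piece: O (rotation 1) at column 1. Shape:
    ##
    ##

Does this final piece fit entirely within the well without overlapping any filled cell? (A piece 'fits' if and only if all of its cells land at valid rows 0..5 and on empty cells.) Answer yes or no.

Drop 1: S rot0 at col 3 lands with bottom-row=0; cleared 0 line(s) (total 0); column heights now [0 0 0 1 2 2 0], max=2
Drop 2: L rot3 at col 4 lands with bottom-row=2; cleared 0 line(s) (total 0); column heights now [0 0 0 1 5 5 0], max=5
Drop 3: O rot1 at col 0 lands with bottom-row=0; cleared 0 line(s) (total 0); column heights now [2 2 0 1 5 5 0], max=5
Drop 4: J rot3 at col 2 lands with bottom-row=1; cleared 0 line(s) (total 0); column heights now [2 2 2 4 5 5 0], max=5
Drop 5: T rot0 at col 1 lands with bottom-row=4; cleared 0 line(s) (total 0); column heights now [2 5 6 5 5 5 0], max=6
Test piece O rot1 at col 1 (width 2): heights before test = [2 5 6 5 5 5 0]; fits = False

Answer: no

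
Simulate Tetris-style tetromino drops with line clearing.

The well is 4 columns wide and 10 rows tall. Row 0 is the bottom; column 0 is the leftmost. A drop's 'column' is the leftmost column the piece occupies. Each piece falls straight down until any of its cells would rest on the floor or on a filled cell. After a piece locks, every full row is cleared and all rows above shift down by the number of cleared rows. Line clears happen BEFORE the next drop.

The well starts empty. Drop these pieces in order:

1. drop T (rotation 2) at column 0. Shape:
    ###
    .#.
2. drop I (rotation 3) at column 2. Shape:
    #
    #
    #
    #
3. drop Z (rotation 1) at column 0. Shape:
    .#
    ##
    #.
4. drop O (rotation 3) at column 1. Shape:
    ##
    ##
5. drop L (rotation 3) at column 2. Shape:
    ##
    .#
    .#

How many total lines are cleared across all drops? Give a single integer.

Answer: 0

Derivation:
Drop 1: T rot2 at col 0 lands with bottom-row=0; cleared 0 line(s) (total 0); column heights now [2 2 2 0], max=2
Drop 2: I rot3 at col 2 lands with bottom-row=2; cleared 0 line(s) (total 0); column heights now [2 2 6 0], max=6
Drop 3: Z rot1 at col 0 lands with bottom-row=2; cleared 0 line(s) (total 0); column heights now [4 5 6 0], max=6
Drop 4: O rot3 at col 1 lands with bottom-row=6; cleared 0 line(s) (total 0); column heights now [4 8 8 0], max=8
Drop 5: L rot3 at col 2 lands with bottom-row=6; cleared 0 line(s) (total 0); column heights now [4 8 9 9], max=9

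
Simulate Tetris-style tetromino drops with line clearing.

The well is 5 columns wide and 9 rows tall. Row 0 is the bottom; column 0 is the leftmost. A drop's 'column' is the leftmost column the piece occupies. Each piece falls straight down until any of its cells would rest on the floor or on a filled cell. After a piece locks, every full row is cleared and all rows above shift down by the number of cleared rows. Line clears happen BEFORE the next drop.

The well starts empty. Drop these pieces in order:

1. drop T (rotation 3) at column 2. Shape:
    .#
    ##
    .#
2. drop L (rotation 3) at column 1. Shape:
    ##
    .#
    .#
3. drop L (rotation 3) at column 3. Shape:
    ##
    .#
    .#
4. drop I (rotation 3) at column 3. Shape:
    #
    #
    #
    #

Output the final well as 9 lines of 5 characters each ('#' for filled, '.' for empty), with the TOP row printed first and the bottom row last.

Drop 1: T rot3 at col 2 lands with bottom-row=0; cleared 0 line(s) (total 0); column heights now [0 0 2 3 0], max=3
Drop 2: L rot3 at col 1 lands with bottom-row=2; cleared 0 line(s) (total 0); column heights now [0 5 5 3 0], max=5
Drop 3: L rot3 at col 3 lands with bottom-row=1; cleared 0 line(s) (total 0); column heights now [0 5 5 4 4], max=5
Drop 4: I rot3 at col 3 lands with bottom-row=4; cleared 0 line(s) (total 0); column heights now [0 5 5 8 4], max=8

Answer: .....
...#.
...#.
...#.
.###.
..###
..###
..###
...#.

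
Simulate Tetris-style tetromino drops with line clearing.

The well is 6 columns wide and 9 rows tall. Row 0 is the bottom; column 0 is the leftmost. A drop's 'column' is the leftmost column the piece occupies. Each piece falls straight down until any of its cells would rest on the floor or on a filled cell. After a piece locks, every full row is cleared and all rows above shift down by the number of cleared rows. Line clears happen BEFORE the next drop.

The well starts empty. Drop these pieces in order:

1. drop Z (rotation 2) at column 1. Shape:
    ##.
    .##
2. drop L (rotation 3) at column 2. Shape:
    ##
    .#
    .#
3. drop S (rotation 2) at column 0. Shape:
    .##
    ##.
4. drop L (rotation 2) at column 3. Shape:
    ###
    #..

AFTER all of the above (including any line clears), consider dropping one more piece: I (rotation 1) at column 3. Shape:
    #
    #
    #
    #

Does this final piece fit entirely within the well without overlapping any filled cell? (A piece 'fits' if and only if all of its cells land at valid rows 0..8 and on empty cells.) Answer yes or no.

Drop 1: Z rot2 at col 1 lands with bottom-row=0; cleared 0 line(s) (total 0); column heights now [0 2 2 1 0 0], max=2
Drop 2: L rot3 at col 2 lands with bottom-row=1; cleared 0 line(s) (total 0); column heights now [0 2 4 4 0 0], max=4
Drop 3: S rot2 at col 0 lands with bottom-row=3; cleared 0 line(s) (total 0); column heights now [4 5 5 4 0 0], max=5
Drop 4: L rot2 at col 3 lands with bottom-row=4; cleared 0 line(s) (total 0); column heights now [4 5 5 6 6 6], max=6
Test piece I rot1 at col 3 (width 1): heights before test = [4 5 5 6 6 6]; fits = False

Answer: no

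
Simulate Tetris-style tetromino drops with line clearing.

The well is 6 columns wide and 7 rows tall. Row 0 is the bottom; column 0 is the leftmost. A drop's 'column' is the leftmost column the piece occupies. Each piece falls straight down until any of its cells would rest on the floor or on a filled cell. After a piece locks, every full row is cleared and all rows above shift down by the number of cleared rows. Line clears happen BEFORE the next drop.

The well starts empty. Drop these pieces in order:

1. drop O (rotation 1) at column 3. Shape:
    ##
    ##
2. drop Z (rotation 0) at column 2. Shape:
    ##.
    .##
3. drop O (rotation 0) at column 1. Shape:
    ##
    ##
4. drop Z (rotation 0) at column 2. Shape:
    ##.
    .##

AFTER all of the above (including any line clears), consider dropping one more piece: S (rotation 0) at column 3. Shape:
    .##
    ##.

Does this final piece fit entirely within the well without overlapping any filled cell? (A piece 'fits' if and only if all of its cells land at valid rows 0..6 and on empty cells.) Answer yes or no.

Drop 1: O rot1 at col 3 lands with bottom-row=0; cleared 0 line(s) (total 0); column heights now [0 0 0 2 2 0], max=2
Drop 2: Z rot0 at col 2 lands with bottom-row=2; cleared 0 line(s) (total 0); column heights now [0 0 4 4 3 0], max=4
Drop 3: O rot0 at col 1 lands with bottom-row=4; cleared 0 line(s) (total 0); column heights now [0 6 6 4 3 0], max=6
Drop 4: Z rot0 at col 2 lands with bottom-row=5; cleared 0 line(s) (total 0); column heights now [0 6 7 7 6 0], max=7
Test piece S rot0 at col 3 (width 3): heights before test = [0 6 7 7 6 0]; fits = False

Answer: no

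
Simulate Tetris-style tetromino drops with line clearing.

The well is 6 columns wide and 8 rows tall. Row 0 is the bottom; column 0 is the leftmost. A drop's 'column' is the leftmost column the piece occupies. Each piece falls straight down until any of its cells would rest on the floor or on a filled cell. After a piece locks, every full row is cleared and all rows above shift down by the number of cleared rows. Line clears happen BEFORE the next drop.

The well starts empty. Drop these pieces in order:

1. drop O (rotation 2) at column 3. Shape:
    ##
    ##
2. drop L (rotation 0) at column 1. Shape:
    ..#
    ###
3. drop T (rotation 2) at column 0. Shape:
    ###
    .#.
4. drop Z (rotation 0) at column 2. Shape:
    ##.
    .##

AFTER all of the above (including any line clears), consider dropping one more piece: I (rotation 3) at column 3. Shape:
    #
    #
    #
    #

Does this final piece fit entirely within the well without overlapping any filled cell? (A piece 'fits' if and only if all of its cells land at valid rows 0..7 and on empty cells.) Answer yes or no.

Answer: no

Derivation:
Drop 1: O rot2 at col 3 lands with bottom-row=0; cleared 0 line(s) (total 0); column heights now [0 0 0 2 2 0], max=2
Drop 2: L rot0 at col 1 lands with bottom-row=2; cleared 0 line(s) (total 0); column heights now [0 3 3 4 2 0], max=4
Drop 3: T rot2 at col 0 lands with bottom-row=3; cleared 0 line(s) (total 0); column heights now [5 5 5 4 2 0], max=5
Drop 4: Z rot0 at col 2 lands with bottom-row=4; cleared 0 line(s) (total 0); column heights now [5 5 6 6 5 0], max=6
Test piece I rot3 at col 3 (width 1): heights before test = [5 5 6 6 5 0]; fits = False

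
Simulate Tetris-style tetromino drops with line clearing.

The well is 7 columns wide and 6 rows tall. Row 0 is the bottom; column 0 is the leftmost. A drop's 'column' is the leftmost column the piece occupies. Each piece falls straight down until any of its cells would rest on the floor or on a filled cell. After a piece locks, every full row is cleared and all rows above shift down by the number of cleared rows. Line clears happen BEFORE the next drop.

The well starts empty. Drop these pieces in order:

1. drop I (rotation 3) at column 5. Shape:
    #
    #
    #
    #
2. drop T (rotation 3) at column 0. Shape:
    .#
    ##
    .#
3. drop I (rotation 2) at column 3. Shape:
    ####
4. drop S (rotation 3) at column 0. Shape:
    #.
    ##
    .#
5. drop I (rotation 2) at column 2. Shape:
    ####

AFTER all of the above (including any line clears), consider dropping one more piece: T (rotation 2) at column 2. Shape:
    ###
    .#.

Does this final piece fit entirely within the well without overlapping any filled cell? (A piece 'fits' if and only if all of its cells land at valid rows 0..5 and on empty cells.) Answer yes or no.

Answer: no

Derivation:
Drop 1: I rot3 at col 5 lands with bottom-row=0; cleared 0 line(s) (total 0); column heights now [0 0 0 0 0 4 0], max=4
Drop 2: T rot3 at col 0 lands with bottom-row=0; cleared 0 line(s) (total 0); column heights now [2 3 0 0 0 4 0], max=4
Drop 3: I rot2 at col 3 lands with bottom-row=4; cleared 0 line(s) (total 0); column heights now [2 3 0 5 5 5 5], max=5
Drop 4: S rot3 at col 0 lands with bottom-row=3; cleared 0 line(s) (total 0); column heights now [6 5 0 5 5 5 5], max=6
Drop 5: I rot2 at col 2 lands with bottom-row=5; cleared 0 line(s) (total 0); column heights now [6 5 6 6 6 6 5], max=6
Test piece T rot2 at col 2 (width 3): heights before test = [6 5 6 6 6 6 5]; fits = False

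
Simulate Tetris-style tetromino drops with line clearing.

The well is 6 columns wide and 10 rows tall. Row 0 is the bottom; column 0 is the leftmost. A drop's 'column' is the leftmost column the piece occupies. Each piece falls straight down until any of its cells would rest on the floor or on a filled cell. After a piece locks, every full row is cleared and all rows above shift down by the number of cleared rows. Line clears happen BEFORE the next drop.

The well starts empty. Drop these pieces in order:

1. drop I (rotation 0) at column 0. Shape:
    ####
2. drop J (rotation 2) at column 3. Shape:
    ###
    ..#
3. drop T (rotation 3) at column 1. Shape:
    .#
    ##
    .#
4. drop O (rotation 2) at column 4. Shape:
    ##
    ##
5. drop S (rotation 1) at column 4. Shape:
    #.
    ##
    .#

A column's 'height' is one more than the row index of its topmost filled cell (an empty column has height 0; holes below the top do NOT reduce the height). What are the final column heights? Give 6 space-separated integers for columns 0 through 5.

Drop 1: I rot0 at col 0 lands with bottom-row=0; cleared 0 line(s) (total 0); column heights now [1 1 1 1 0 0], max=1
Drop 2: J rot2 at col 3 lands with bottom-row=0; cleared 0 line(s) (total 0); column heights now [1 1 1 2 2 2], max=2
Drop 3: T rot3 at col 1 lands with bottom-row=1; cleared 0 line(s) (total 0); column heights now [1 3 4 2 2 2], max=4
Drop 4: O rot2 at col 4 lands with bottom-row=2; cleared 0 line(s) (total 0); column heights now [1 3 4 2 4 4], max=4
Drop 5: S rot1 at col 4 lands with bottom-row=4; cleared 0 line(s) (total 0); column heights now [1 3 4 2 7 6], max=7

Answer: 1 3 4 2 7 6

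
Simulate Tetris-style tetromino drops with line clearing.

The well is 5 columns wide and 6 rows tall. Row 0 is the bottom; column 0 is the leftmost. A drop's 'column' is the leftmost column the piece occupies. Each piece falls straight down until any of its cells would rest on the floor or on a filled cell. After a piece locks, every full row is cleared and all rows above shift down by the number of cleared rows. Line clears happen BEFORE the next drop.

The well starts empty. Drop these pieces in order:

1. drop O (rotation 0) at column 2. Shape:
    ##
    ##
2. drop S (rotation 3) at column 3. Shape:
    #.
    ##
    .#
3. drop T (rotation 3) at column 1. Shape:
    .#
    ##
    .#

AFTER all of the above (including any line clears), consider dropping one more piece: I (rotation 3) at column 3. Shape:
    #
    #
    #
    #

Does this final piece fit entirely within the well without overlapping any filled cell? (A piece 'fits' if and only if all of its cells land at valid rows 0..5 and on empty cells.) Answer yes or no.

Answer: no

Derivation:
Drop 1: O rot0 at col 2 lands with bottom-row=0; cleared 0 line(s) (total 0); column heights now [0 0 2 2 0], max=2
Drop 2: S rot3 at col 3 lands with bottom-row=1; cleared 0 line(s) (total 0); column heights now [0 0 2 4 3], max=4
Drop 3: T rot3 at col 1 lands with bottom-row=2; cleared 0 line(s) (total 0); column heights now [0 4 5 4 3], max=5
Test piece I rot3 at col 3 (width 1): heights before test = [0 4 5 4 3]; fits = False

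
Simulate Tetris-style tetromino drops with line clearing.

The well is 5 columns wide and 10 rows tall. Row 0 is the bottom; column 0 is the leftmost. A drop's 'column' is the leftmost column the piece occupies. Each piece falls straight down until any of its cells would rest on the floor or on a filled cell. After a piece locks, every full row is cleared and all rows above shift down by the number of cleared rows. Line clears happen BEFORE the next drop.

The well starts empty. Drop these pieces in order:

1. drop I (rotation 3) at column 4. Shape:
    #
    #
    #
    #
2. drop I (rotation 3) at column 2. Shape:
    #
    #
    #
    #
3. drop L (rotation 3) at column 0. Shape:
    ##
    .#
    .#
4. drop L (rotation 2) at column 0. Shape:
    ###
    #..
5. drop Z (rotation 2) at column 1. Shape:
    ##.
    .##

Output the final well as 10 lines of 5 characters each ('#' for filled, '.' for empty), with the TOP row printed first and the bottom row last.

Answer: .....
.....
.....
.##..
..##.
###..
#.#.#
###.#
.##.#
.##.#

Derivation:
Drop 1: I rot3 at col 4 lands with bottom-row=0; cleared 0 line(s) (total 0); column heights now [0 0 0 0 4], max=4
Drop 2: I rot3 at col 2 lands with bottom-row=0; cleared 0 line(s) (total 0); column heights now [0 0 4 0 4], max=4
Drop 3: L rot3 at col 0 lands with bottom-row=0; cleared 0 line(s) (total 0); column heights now [3 3 4 0 4], max=4
Drop 4: L rot2 at col 0 lands with bottom-row=3; cleared 0 line(s) (total 0); column heights now [5 5 5 0 4], max=5
Drop 5: Z rot2 at col 1 lands with bottom-row=5; cleared 0 line(s) (total 0); column heights now [5 7 7 6 4], max=7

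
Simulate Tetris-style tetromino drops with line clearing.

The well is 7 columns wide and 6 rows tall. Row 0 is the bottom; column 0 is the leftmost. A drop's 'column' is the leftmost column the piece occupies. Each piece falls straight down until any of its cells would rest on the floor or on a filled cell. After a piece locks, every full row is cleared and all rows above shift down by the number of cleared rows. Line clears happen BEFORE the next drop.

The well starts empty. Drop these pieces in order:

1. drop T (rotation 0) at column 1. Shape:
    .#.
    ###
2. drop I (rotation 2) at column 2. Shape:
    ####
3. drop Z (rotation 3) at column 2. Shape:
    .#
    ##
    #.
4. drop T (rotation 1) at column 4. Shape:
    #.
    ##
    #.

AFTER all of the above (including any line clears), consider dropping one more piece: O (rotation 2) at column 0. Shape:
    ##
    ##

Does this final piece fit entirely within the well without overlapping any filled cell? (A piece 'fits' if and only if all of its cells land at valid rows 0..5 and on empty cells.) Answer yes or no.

Drop 1: T rot0 at col 1 lands with bottom-row=0; cleared 0 line(s) (total 0); column heights now [0 1 2 1 0 0 0], max=2
Drop 2: I rot2 at col 2 lands with bottom-row=2; cleared 0 line(s) (total 0); column heights now [0 1 3 3 3 3 0], max=3
Drop 3: Z rot3 at col 2 lands with bottom-row=3; cleared 0 line(s) (total 0); column heights now [0 1 5 6 3 3 0], max=6
Drop 4: T rot1 at col 4 lands with bottom-row=3; cleared 0 line(s) (total 0); column heights now [0 1 5 6 6 5 0], max=6
Test piece O rot2 at col 0 (width 2): heights before test = [0 1 5 6 6 5 0]; fits = True

Answer: yes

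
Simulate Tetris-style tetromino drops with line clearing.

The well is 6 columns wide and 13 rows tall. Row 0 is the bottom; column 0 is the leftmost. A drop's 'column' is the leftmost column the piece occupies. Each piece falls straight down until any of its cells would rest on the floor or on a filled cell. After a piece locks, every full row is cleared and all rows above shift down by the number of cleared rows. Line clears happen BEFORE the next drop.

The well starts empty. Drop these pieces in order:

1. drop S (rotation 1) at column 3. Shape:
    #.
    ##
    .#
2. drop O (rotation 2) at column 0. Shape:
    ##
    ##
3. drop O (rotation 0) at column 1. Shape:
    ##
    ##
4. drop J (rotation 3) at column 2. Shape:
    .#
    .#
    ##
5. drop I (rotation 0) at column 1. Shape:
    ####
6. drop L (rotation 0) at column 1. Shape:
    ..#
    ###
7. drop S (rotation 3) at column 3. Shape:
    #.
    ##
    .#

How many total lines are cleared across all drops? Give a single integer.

Answer: 0

Derivation:
Drop 1: S rot1 at col 3 lands with bottom-row=0; cleared 0 line(s) (total 0); column heights now [0 0 0 3 2 0], max=3
Drop 2: O rot2 at col 0 lands with bottom-row=0; cleared 0 line(s) (total 0); column heights now [2 2 0 3 2 0], max=3
Drop 3: O rot0 at col 1 lands with bottom-row=2; cleared 0 line(s) (total 0); column heights now [2 4 4 3 2 0], max=4
Drop 4: J rot3 at col 2 lands with bottom-row=4; cleared 0 line(s) (total 0); column heights now [2 4 5 7 2 0], max=7
Drop 5: I rot0 at col 1 lands with bottom-row=7; cleared 0 line(s) (total 0); column heights now [2 8 8 8 8 0], max=8
Drop 6: L rot0 at col 1 lands with bottom-row=8; cleared 0 line(s) (total 0); column heights now [2 9 9 10 8 0], max=10
Drop 7: S rot3 at col 3 lands with bottom-row=9; cleared 0 line(s) (total 0); column heights now [2 9 9 12 11 0], max=12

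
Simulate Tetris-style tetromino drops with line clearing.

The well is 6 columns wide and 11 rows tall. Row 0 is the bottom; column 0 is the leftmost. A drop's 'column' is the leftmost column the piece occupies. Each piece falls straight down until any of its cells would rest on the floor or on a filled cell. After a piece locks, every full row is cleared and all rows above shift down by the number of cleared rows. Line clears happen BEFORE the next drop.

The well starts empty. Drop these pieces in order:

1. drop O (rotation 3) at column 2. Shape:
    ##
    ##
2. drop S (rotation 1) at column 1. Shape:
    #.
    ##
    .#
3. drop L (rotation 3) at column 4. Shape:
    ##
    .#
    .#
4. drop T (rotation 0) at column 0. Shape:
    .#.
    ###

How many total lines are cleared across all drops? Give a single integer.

Answer: 0

Derivation:
Drop 1: O rot3 at col 2 lands with bottom-row=0; cleared 0 line(s) (total 0); column heights now [0 0 2 2 0 0], max=2
Drop 2: S rot1 at col 1 lands with bottom-row=2; cleared 0 line(s) (total 0); column heights now [0 5 4 2 0 0], max=5
Drop 3: L rot3 at col 4 lands with bottom-row=0; cleared 0 line(s) (total 0); column heights now [0 5 4 2 3 3], max=5
Drop 4: T rot0 at col 0 lands with bottom-row=5; cleared 0 line(s) (total 0); column heights now [6 7 6 2 3 3], max=7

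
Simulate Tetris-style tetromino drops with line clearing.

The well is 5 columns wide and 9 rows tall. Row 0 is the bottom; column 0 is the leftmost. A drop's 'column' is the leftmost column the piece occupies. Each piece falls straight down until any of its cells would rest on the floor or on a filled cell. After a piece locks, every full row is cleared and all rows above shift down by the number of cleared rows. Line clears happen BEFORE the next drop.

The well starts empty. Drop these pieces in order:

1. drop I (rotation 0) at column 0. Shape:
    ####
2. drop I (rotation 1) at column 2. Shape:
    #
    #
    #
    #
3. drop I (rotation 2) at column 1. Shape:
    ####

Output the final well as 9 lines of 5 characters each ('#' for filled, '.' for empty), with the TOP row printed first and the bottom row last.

Drop 1: I rot0 at col 0 lands with bottom-row=0; cleared 0 line(s) (total 0); column heights now [1 1 1 1 0], max=1
Drop 2: I rot1 at col 2 lands with bottom-row=1; cleared 0 line(s) (total 0); column heights now [1 1 5 1 0], max=5
Drop 3: I rot2 at col 1 lands with bottom-row=5; cleared 0 line(s) (total 0); column heights now [1 6 6 6 6], max=6

Answer: .....
.....
.....
.####
..#..
..#..
..#..
..#..
####.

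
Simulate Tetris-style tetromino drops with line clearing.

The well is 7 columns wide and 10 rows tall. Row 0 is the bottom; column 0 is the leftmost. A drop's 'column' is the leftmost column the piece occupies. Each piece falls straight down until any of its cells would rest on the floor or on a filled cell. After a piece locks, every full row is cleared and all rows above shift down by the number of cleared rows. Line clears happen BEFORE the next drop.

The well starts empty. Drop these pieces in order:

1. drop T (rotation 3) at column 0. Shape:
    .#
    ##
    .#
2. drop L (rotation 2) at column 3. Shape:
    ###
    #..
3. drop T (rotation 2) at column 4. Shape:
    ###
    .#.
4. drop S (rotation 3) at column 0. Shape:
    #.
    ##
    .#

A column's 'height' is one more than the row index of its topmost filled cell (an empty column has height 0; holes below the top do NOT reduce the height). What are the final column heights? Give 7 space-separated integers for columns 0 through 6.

Drop 1: T rot3 at col 0 lands with bottom-row=0; cleared 0 line(s) (total 0); column heights now [2 3 0 0 0 0 0], max=3
Drop 2: L rot2 at col 3 lands with bottom-row=0; cleared 0 line(s) (total 0); column heights now [2 3 0 2 2 2 0], max=3
Drop 3: T rot2 at col 4 lands with bottom-row=2; cleared 0 line(s) (total 0); column heights now [2 3 0 2 4 4 4], max=4
Drop 4: S rot3 at col 0 lands with bottom-row=3; cleared 0 line(s) (total 0); column heights now [6 5 0 2 4 4 4], max=6

Answer: 6 5 0 2 4 4 4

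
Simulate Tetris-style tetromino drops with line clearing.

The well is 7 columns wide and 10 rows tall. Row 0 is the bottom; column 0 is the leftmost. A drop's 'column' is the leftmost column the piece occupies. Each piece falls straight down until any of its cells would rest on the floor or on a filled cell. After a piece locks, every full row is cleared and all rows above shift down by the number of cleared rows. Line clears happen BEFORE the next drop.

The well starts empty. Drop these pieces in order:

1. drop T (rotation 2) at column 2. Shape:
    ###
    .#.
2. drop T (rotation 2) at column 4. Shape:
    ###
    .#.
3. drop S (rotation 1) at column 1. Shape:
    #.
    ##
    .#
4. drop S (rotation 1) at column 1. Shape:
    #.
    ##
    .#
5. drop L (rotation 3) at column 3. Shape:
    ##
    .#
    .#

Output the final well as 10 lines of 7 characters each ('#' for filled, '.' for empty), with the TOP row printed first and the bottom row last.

Drop 1: T rot2 at col 2 lands with bottom-row=0; cleared 0 line(s) (total 0); column heights now [0 0 2 2 2 0 0], max=2
Drop 2: T rot2 at col 4 lands with bottom-row=1; cleared 0 line(s) (total 0); column heights now [0 0 2 2 3 3 3], max=3
Drop 3: S rot1 at col 1 lands with bottom-row=2; cleared 0 line(s) (total 0); column heights now [0 5 4 2 3 3 3], max=5
Drop 4: S rot1 at col 1 lands with bottom-row=4; cleared 0 line(s) (total 0); column heights now [0 7 6 2 3 3 3], max=7
Drop 5: L rot3 at col 3 lands with bottom-row=3; cleared 0 line(s) (total 0); column heights now [0 7 6 6 6 3 3], max=7

Answer: .......
.......
.......
.#.....
.####..
.##.#..
.##.#..
..#.###
..####.
...#...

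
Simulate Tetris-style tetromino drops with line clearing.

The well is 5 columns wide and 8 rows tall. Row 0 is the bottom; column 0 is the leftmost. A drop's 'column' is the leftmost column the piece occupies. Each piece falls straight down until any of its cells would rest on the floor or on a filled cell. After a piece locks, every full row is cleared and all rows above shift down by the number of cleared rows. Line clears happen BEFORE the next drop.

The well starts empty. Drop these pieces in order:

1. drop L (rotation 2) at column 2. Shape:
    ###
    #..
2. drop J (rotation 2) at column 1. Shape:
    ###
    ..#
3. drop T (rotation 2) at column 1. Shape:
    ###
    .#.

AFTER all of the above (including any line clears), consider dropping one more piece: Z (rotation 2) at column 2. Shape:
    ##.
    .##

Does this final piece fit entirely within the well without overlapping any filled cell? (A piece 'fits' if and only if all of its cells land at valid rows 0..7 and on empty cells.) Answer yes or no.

Answer: yes

Derivation:
Drop 1: L rot2 at col 2 lands with bottom-row=0; cleared 0 line(s) (total 0); column heights now [0 0 2 2 2], max=2
Drop 2: J rot2 at col 1 lands with bottom-row=2; cleared 0 line(s) (total 0); column heights now [0 4 4 4 2], max=4
Drop 3: T rot2 at col 1 lands with bottom-row=4; cleared 0 line(s) (total 0); column heights now [0 6 6 6 2], max=6
Test piece Z rot2 at col 2 (width 3): heights before test = [0 6 6 6 2]; fits = True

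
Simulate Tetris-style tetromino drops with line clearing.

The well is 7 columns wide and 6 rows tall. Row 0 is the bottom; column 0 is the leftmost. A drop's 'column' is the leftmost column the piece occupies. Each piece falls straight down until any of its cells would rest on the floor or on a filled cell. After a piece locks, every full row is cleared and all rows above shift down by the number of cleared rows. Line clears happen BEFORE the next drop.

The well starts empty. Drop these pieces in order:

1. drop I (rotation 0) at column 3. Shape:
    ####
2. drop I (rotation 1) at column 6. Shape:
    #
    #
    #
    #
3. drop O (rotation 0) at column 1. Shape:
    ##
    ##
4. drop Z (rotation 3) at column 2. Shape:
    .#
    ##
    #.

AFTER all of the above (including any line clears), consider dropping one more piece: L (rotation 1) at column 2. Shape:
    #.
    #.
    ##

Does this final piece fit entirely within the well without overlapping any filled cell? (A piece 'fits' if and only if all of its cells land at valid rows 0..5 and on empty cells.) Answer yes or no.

Drop 1: I rot0 at col 3 lands with bottom-row=0; cleared 0 line(s) (total 0); column heights now [0 0 0 1 1 1 1], max=1
Drop 2: I rot1 at col 6 lands with bottom-row=1; cleared 0 line(s) (total 0); column heights now [0 0 0 1 1 1 5], max=5
Drop 3: O rot0 at col 1 lands with bottom-row=0; cleared 0 line(s) (total 0); column heights now [0 2 2 1 1 1 5], max=5
Drop 4: Z rot3 at col 2 lands with bottom-row=2; cleared 0 line(s) (total 0); column heights now [0 2 4 5 1 1 5], max=5
Test piece L rot1 at col 2 (width 2): heights before test = [0 2 4 5 1 1 5]; fits = False

Answer: no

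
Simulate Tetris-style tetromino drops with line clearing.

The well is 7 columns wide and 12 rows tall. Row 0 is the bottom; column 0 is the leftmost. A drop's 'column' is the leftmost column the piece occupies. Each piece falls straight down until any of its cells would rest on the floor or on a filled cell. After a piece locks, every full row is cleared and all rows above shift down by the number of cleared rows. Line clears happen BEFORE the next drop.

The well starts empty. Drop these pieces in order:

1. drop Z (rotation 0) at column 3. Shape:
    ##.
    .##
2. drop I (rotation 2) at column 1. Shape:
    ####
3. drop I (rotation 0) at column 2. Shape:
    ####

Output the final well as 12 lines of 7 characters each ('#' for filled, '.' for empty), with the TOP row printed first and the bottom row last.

Answer: .......
.......
.......
.......
.......
.......
.......
.......
..####.
.####..
...##..
....##.

Derivation:
Drop 1: Z rot0 at col 3 lands with bottom-row=0; cleared 0 line(s) (total 0); column heights now [0 0 0 2 2 1 0], max=2
Drop 2: I rot2 at col 1 lands with bottom-row=2; cleared 0 line(s) (total 0); column heights now [0 3 3 3 3 1 0], max=3
Drop 3: I rot0 at col 2 lands with bottom-row=3; cleared 0 line(s) (total 0); column heights now [0 3 4 4 4 4 0], max=4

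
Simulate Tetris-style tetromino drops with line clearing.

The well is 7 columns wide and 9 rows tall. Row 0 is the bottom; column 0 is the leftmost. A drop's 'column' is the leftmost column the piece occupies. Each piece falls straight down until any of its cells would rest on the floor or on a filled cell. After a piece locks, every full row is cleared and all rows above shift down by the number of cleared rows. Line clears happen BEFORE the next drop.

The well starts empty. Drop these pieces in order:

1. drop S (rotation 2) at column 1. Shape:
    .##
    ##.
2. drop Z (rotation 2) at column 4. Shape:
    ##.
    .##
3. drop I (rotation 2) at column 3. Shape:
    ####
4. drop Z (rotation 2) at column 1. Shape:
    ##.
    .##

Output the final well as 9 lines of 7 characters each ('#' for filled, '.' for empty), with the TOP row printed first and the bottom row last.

Drop 1: S rot2 at col 1 lands with bottom-row=0; cleared 0 line(s) (total 0); column heights now [0 1 2 2 0 0 0], max=2
Drop 2: Z rot2 at col 4 lands with bottom-row=0; cleared 0 line(s) (total 0); column heights now [0 1 2 2 2 2 1], max=2
Drop 3: I rot2 at col 3 lands with bottom-row=2; cleared 0 line(s) (total 0); column heights now [0 1 2 3 3 3 3], max=3
Drop 4: Z rot2 at col 1 lands with bottom-row=3; cleared 0 line(s) (total 0); column heights now [0 5 5 4 3 3 3], max=5

Answer: .......
.......
.......
.......
.##....
..##...
...####
..####.
.##..##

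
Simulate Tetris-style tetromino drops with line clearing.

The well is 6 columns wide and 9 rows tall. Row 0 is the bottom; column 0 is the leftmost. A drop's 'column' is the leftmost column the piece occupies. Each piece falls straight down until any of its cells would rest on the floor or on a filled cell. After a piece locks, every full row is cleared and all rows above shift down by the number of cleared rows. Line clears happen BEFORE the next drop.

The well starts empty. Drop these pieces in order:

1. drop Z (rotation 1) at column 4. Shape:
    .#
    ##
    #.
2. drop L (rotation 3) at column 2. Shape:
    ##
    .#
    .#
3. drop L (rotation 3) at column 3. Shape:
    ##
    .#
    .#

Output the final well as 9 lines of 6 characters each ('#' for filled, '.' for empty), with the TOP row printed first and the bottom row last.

Answer: ......
......
......
......
...##.
....#.
..####
...###
...##.

Derivation:
Drop 1: Z rot1 at col 4 lands with bottom-row=0; cleared 0 line(s) (total 0); column heights now [0 0 0 0 2 3], max=3
Drop 2: L rot3 at col 2 lands with bottom-row=0; cleared 0 line(s) (total 0); column heights now [0 0 3 3 2 3], max=3
Drop 3: L rot3 at col 3 lands with bottom-row=2; cleared 0 line(s) (total 0); column heights now [0 0 3 5 5 3], max=5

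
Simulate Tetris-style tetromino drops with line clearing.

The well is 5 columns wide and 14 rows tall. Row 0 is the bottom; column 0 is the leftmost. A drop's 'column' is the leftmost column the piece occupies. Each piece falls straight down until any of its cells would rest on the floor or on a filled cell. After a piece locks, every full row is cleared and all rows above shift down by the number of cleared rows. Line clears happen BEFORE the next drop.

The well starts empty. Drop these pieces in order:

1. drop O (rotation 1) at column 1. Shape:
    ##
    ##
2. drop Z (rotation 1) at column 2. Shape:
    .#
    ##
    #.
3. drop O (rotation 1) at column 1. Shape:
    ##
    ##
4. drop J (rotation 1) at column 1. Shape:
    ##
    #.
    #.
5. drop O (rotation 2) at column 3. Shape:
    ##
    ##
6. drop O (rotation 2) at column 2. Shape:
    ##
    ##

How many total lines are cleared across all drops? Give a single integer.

Drop 1: O rot1 at col 1 lands with bottom-row=0; cleared 0 line(s) (total 0); column heights now [0 2 2 0 0], max=2
Drop 2: Z rot1 at col 2 lands with bottom-row=2; cleared 0 line(s) (total 0); column heights now [0 2 4 5 0], max=5
Drop 3: O rot1 at col 1 lands with bottom-row=4; cleared 0 line(s) (total 0); column heights now [0 6 6 5 0], max=6
Drop 4: J rot1 at col 1 lands with bottom-row=6; cleared 0 line(s) (total 0); column heights now [0 9 9 5 0], max=9
Drop 5: O rot2 at col 3 lands with bottom-row=5; cleared 0 line(s) (total 0); column heights now [0 9 9 7 7], max=9
Drop 6: O rot2 at col 2 lands with bottom-row=9; cleared 0 line(s) (total 0); column heights now [0 9 11 11 7], max=11

Answer: 0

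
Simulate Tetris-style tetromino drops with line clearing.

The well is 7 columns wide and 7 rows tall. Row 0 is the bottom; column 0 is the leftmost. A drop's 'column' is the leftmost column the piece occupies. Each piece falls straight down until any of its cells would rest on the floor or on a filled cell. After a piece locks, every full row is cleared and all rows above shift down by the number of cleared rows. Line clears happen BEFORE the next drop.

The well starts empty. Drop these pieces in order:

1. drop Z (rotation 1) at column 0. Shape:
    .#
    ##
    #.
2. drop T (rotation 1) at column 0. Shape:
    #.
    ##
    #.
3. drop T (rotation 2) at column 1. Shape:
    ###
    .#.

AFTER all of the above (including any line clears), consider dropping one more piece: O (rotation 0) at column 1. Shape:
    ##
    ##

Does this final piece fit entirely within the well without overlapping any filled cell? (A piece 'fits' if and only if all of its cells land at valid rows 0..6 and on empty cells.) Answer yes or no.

Drop 1: Z rot1 at col 0 lands with bottom-row=0; cleared 0 line(s) (total 0); column heights now [2 3 0 0 0 0 0], max=3
Drop 2: T rot1 at col 0 lands with bottom-row=2; cleared 0 line(s) (total 0); column heights now [5 4 0 0 0 0 0], max=5
Drop 3: T rot2 at col 1 lands with bottom-row=3; cleared 0 line(s) (total 0); column heights now [5 5 5 5 0 0 0], max=5
Test piece O rot0 at col 1 (width 2): heights before test = [5 5 5 5 0 0 0]; fits = True

Answer: yes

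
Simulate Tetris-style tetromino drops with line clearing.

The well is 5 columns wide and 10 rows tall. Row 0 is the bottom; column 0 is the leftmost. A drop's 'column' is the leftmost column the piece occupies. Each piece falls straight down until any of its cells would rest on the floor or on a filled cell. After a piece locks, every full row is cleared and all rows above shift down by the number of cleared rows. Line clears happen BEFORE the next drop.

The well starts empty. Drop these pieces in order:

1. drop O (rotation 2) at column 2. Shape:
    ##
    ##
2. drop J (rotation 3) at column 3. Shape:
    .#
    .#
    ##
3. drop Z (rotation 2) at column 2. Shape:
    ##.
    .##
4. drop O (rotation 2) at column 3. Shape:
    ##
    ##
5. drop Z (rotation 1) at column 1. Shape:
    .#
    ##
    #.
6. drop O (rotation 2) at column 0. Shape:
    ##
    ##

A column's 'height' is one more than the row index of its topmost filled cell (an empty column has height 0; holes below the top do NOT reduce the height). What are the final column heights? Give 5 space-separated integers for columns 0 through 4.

Answer: 9 9 8 8 8

Derivation:
Drop 1: O rot2 at col 2 lands with bottom-row=0; cleared 0 line(s) (total 0); column heights now [0 0 2 2 0], max=2
Drop 2: J rot3 at col 3 lands with bottom-row=2; cleared 0 line(s) (total 0); column heights now [0 0 2 3 5], max=5
Drop 3: Z rot2 at col 2 lands with bottom-row=5; cleared 0 line(s) (total 0); column heights now [0 0 7 7 6], max=7
Drop 4: O rot2 at col 3 lands with bottom-row=7; cleared 0 line(s) (total 0); column heights now [0 0 7 9 9], max=9
Drop 5: Z rot1 at col 1 lands with bottom-row=6; cleared 0 line(s) (total 0); column heights now [0 8 9 9 9], max=9
Drop 6: O rot2 at col 0 lands with bottom-row=8; cleared 1 line(s) (total 1); column heights now [9 9 8 8 8], max=9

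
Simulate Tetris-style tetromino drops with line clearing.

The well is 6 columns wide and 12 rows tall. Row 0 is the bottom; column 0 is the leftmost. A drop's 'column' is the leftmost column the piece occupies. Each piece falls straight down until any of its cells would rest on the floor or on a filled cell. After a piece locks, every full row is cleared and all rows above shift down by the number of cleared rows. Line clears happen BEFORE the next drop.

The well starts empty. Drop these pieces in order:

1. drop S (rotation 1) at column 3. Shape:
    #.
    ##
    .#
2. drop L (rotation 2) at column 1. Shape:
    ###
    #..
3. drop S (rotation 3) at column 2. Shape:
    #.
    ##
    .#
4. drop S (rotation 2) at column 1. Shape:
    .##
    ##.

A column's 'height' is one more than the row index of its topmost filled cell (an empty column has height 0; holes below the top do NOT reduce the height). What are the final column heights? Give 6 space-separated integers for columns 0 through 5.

Drop 1: S rot1 at col 3 lands with bottom-row=0; cleared 0 line(s) (total 0); column heights now [0 0 0 3 2 0], max=3
Drop 2: L rot2 at col 1 lands with bottom-row=2; cleared 0 line(s) (total 0); column heights now [0 4 4 4 2 0], max=4
Drop 3: S rot3 at col 2 lands with bottom-row=4; cleared 0 line(s) (total 0); column heights now [0 4 7 6 2 0], max=7
Drop 4: S rot2 at col 1 lands with bottom-row=7; cleared 0 line(s) (total 0); column heights now [0 8 9 9 2 0], max=9

Answer: 0 8 9 9 2 0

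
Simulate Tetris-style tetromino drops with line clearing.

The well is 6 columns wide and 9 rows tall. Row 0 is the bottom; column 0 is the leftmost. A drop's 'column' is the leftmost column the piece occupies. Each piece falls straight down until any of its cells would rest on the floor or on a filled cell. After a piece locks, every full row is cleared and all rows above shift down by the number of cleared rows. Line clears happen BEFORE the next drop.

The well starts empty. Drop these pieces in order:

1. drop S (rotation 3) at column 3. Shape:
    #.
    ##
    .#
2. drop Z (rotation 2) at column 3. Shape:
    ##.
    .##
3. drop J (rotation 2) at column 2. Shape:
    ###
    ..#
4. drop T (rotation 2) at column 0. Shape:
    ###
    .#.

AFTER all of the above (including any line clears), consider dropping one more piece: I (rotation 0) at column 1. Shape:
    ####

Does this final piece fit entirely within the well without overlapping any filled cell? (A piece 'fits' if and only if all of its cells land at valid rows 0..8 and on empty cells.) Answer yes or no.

Drop 1: S rot3 at col 3 lands with bottom-row=0; cleared 0 line(s) (total 0); column heights now [0 0 0 3 2 0], max=3
Drop 2: Z rot2 at col 3 lands with bottom-row=2; cleared 0 line(s) (total 0); column heights now [0 0 0 4 4 3], max=4
Drop 3: J rot2 at col 2 lands with bottom-row=4; cleared 0 line(s) (total 0); column heights now [0 0 6 6 6 3], max=6
Drop 4: T rot2 at col 0 lands with bottom-row=5; cleared 0 line(s) (total 0); column heights now [7 7 7 6 6 3], max=7
Test piece I rot0 at col 1 (width 4): heights before test = [7 7 7 6 6 3]; fits = True

Answer: yes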